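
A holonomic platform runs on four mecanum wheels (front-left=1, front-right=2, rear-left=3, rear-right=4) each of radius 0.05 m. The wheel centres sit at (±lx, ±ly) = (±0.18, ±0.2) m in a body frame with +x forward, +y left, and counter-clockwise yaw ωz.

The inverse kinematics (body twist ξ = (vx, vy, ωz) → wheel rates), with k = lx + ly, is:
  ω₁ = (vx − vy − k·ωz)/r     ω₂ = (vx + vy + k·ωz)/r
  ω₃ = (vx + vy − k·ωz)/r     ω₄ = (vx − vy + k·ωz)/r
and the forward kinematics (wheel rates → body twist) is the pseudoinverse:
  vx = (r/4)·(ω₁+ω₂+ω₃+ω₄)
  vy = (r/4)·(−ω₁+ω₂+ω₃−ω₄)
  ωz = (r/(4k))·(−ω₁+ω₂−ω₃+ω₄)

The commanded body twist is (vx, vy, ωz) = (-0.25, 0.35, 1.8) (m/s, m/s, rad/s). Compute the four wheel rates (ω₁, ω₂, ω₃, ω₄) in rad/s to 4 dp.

k = lx + ly = 0.18 + 0.2 = 0.3800;  k·ωz = 0.3800·1.8 = 0.6840
ω₁ (FL) = (vx − vy − k·ωz)/r = -1.2840/0.05 = -25.6800
ω₂ (FR) = (vx + vy + k·ωz)/r = 0.7840/0.05 = 15.6800
ω₃ (RL) = (vx + vy − k·ωz)/r = -0.5840/0.05 = -11.6800
ω₄ (RR) = (vx − vy + k·ωz)/r = 0.0840/0.05 = 1.6800

(-25.6800, 15.6800, -11.6800, 1.6800)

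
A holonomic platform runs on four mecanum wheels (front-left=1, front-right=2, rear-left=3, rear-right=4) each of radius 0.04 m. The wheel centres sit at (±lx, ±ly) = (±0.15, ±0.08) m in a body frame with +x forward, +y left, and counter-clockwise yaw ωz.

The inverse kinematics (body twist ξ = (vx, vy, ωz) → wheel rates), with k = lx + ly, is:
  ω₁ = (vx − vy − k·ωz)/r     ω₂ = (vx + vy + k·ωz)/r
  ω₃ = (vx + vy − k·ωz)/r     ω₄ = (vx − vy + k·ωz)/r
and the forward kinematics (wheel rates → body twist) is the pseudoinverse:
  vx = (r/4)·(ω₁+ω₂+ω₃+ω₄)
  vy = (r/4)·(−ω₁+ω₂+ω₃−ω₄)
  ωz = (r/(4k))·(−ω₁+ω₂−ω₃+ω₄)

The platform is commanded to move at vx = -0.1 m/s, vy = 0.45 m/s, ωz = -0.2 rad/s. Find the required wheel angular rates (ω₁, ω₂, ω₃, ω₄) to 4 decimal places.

k = lx + ly = 0.15 + 0.08 = 0.2300;  k·ωz = 0.2300·-0.2 = -0.0460
ω₁ (FL) = (vx − vy − k·ωz)/r = -0.5040/0.04 = -12.6000
ω₂ (FR) = (vx + vy + k·ωz)/r = 0.3040/0.04 = 7.6000
ω₃ (RL) = (vx + vy − k·ωz)/r = 0.3960/0.04 = 9.9000
ω₄ (RR) = (vx − vy + k·ωz)/r = -0.5960/0.04 = -14.9000

(-12.6000, 7.6000, 9.9000, -14.9000)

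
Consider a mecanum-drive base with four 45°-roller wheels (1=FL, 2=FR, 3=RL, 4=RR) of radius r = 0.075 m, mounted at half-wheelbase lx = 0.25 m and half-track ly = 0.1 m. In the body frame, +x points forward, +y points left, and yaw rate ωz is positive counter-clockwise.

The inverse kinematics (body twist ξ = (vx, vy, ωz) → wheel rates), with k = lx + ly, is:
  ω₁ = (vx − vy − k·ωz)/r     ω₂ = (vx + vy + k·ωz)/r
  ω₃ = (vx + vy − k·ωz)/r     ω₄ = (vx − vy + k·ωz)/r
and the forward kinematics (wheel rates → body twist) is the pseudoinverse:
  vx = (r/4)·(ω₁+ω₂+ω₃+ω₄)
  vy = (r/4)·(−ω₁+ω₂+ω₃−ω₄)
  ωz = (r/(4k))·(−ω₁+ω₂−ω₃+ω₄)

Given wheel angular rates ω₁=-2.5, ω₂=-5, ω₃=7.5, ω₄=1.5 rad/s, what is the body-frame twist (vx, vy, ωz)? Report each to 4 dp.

(0.0281, 0.0656, -0.4554)

k = lx + ly = 0.25 + 0.1 = 0.3500
ω₁+ω₂+ω₃+ω₄ = 1.5000  →  vx = (0.075/4)·1.5000 = 0.0281
−ω₁+ω₂+ω₃−ω₄ = 3.5000  →  vy = (0.075/4)·3.5000 = 0.0656
−ω₁+ω₂−ω₃+ω₄ = -8.5000  →  ωz = (0.075/1.4000)·-8.5000 = -0.4554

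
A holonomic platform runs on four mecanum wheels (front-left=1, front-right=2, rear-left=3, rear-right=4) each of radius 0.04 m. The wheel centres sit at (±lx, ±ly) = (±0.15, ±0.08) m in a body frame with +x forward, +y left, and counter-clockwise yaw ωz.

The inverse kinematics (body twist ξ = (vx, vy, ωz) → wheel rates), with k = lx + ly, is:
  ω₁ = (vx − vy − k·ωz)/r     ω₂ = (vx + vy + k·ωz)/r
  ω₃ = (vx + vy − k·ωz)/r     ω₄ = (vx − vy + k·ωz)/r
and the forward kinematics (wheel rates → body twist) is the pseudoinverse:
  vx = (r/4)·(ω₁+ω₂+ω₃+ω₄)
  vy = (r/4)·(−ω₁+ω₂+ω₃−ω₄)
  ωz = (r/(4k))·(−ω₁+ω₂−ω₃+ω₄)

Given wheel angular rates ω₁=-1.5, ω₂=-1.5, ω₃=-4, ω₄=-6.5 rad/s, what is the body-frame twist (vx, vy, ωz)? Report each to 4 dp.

(-0.1350, 0.0250, -0.1087)

k = lx + ly = 0.15 + 0.08 = 0.2300
ω₁+ω₂+ω₃+ω₄ = -13.5000  →  vx = (0.04/4)·-13.5000 = -0.1350
−ω₁+ω₂+ω₃−ω₄ = 2.5000  →  vy = (0.04/4)·2.5000 = 0.0250
−ω₁+ω₂−ω₃+ω₄ = -2.5000  →  ωz = (0.04/0.9200)·-2.5000 = -0.1087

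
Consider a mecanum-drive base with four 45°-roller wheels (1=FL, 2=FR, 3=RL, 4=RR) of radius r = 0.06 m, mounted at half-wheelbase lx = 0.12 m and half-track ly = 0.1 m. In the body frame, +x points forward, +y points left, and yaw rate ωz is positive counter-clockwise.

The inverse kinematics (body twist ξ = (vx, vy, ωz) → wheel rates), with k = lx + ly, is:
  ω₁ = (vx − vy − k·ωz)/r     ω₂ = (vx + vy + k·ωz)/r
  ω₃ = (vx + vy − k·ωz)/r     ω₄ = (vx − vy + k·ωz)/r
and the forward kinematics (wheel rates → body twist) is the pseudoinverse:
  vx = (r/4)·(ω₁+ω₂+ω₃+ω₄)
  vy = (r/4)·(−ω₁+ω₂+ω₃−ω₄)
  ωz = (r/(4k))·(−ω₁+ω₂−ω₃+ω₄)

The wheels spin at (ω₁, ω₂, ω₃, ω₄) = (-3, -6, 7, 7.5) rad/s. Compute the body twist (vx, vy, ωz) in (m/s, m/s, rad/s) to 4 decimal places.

(0.0825, -0.0525, -0.1705)

k = lx + ly = 0.12 + 0.1 = 0.2200
ω₁+ω₂+ω₃+ω₄ = 5.5000  →  vx = (0.06/4)·5.5000 = 0.0825
−ω₁+ω₂+ω₃−ω₄ = -3.5000  →  vy = (0.06/4)·-3.5000 = -0.0525
−ω₁+ω₂−ω₃+ω₄ = -2.5000  →  ωz = (0.06/0.8800)·-2.5000 = -0.1705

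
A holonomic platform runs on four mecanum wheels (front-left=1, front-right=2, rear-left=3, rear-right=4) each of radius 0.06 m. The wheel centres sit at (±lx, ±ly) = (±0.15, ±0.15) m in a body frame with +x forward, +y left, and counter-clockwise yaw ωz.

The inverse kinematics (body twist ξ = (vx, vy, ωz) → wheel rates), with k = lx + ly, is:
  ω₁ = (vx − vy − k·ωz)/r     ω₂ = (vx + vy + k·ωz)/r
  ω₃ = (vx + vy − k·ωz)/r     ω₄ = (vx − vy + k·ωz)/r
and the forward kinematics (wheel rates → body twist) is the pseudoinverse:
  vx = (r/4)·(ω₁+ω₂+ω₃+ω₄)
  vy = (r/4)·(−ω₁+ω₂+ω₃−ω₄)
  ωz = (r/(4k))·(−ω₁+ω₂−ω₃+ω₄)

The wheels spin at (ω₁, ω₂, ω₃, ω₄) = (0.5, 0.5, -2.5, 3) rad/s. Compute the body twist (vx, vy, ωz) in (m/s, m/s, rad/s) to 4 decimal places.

(0.0225, -0.0825, 0.2750)

k = lx + ly = 0.15 + 0.15 = 0.3000
ω₁+ω₂+ω₃+ω₄ = 1.5000  →  vx = (0.06/4)·1.5000 = 0.0225
−ω₁+ω₂+ω₃−ω₄ = -5.5000  →  vy = (0.06/4)·-5.5000 = -0.0825
−ω₁+ω₂−ω₃+ω₄ = 5.5000  →  ωz = (0.06/1.2000)·5.5000 = 0.2750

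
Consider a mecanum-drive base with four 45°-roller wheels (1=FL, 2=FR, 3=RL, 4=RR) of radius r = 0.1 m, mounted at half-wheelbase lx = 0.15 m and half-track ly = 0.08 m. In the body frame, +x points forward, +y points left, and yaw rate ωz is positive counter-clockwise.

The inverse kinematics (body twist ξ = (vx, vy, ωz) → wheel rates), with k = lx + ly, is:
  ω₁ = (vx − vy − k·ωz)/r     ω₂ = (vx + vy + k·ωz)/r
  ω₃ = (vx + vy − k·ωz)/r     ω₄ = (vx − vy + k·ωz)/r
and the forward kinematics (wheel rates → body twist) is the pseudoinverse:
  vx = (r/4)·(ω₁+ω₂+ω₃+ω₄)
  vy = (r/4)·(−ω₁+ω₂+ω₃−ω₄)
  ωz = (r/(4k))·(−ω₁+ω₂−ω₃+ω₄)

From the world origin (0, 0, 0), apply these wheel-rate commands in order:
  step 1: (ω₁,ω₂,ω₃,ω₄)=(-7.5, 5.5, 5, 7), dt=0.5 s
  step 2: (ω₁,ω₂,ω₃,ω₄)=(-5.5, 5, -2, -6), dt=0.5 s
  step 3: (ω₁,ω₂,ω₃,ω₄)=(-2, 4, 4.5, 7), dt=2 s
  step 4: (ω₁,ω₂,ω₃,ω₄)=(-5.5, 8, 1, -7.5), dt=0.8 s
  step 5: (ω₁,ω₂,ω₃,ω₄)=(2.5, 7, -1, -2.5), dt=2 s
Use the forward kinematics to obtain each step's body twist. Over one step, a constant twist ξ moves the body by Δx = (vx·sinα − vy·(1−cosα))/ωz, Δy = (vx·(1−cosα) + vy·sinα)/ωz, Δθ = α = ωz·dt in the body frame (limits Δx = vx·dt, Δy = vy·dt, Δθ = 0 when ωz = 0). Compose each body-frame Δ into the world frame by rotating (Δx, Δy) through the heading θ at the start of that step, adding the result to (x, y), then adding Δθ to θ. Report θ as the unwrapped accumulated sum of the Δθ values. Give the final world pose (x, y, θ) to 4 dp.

(-0.5147, -0.2282, 4.1033)

step 1: ξ=(vx,vy,ωz)=(0.2500, 0.2750, 1.6304), dt=0.5 → body Δ=(0.0586, 0.1710, 0.8152) → world pose (0.0586, 0.1710, 0.8152)
step 2: ξ=(vx,vy,ωz)=(-0.2125, 0.3625, 0.7065), dt=0.5 → body Δ=(-0.1357, 0.1589, 0.3533) → world pose (-0.1502, 0.1811, 1.1685)
step 3: ξ=(vx,vy,ωz)=(0.3375, 0.0875, 0.9239), dt=2.0 → body Δ=(0.2308, 0.5563, 1.8478) → world pose (-0.5717, 0.6113, 3.0163)
step 4: ξ=(vx,vy,ωz)=(-0.1000, 0.5500, 0.5435), dt=0.8 → body Δ=(-0.1717, 0.4091, 0.4348) → world pose (-0.4525, 0.1839, 3.4511)
step 5: ξ=(vx,vy,ωz)=(0.1500, 0.1500, 0.3261), dt=2.0 → body Δ=(0.1848, 0.3736, 0.6522) → world pose (-0.5147, -0.2282, 4.1033)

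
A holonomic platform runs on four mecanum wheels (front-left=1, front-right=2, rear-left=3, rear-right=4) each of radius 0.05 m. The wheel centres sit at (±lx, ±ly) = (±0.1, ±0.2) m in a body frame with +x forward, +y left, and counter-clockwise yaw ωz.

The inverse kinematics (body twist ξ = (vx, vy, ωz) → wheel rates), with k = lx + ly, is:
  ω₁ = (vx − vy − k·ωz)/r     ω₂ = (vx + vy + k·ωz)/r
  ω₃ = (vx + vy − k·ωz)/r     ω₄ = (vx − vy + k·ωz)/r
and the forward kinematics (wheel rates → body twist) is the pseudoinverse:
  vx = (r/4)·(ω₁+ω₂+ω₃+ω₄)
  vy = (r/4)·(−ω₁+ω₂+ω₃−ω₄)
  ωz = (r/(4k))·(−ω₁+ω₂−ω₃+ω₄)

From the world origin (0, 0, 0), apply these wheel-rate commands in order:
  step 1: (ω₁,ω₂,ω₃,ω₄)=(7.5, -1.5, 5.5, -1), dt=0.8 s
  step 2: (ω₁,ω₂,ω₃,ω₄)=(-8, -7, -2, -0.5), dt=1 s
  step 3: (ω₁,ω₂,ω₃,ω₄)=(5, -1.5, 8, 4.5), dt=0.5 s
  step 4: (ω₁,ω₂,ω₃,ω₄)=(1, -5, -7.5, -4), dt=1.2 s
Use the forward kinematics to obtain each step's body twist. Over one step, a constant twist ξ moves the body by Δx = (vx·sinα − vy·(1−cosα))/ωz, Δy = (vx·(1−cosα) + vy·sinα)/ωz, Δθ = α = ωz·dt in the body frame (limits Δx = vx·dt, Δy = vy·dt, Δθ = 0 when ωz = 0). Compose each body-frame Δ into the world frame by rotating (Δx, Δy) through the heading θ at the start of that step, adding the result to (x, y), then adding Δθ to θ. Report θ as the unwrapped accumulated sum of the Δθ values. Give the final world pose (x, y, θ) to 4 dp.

step 1: ξ=(vx,vy,ωz)=(0.1313, -0.0312, -0.6458), dt=0.8 → body Δ=(0.0941, -0.0504, -0.5167) → world pose (0.0941, -0.0504, -0.5167)
step 2: ξ=(vx,vy,ωz)=(-0.2188, -0.0063, 0.1042), dt=1.0 → body Δ=(-0.2180, -0.0176, 0.1042) → world pose (-0.1042, 0.0420, -0.4125)
step 3: ξ=(vx,vy,ωz)=(0.2000, -0.0375, -0.4167), dt=0.5 → body Δ=(0.0973, -0.0290, -0.2083) → world pose (-0.0267, -0.0236, -0.6208)
step 4: ξ=(vx,vy,ωz)=(-0.1938, -0.1187, -0.1042), dt=1.2 → body Δ=(-0.2408, -0.1276, -0.1250) → world pose (-0.2967, 0.0126, -0.7458)

(-0.2967, 0.0126, -0.7458)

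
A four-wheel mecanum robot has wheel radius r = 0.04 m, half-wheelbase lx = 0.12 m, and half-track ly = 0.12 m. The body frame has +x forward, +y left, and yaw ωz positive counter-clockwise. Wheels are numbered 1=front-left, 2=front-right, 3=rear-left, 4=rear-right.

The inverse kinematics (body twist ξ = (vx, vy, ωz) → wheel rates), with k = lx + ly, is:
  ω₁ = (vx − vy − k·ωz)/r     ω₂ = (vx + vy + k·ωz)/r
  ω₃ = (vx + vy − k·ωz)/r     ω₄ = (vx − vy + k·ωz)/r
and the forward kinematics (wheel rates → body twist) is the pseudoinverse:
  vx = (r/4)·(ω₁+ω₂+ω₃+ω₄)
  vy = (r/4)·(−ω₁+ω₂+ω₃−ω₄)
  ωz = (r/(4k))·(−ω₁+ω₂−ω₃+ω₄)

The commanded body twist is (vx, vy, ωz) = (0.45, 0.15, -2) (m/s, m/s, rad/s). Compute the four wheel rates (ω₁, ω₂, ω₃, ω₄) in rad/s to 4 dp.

(19.5000, 3.0000, 27.0000, -4.5000)

k = lx + ly = 0.12 + 0.12 = 0.2400;  k·ωz = 0.2400·-2 = -0.4800
ω₁ (FL) = (vx − vy − k·ωz)/r = 0.7800/0.04 = 19.5000
ω₂ (FR) = (vx + vy + k·ωz)/r = 0.1200/0.04 = 3.0000
ω₃ (RL) = (vx + vy − k·ωz)/r = 1.0800/0.04 = 27.0000
ω₄ (RR) = (vx − vy + k·ωz)/r = -0.1800/0.04 = -4.5000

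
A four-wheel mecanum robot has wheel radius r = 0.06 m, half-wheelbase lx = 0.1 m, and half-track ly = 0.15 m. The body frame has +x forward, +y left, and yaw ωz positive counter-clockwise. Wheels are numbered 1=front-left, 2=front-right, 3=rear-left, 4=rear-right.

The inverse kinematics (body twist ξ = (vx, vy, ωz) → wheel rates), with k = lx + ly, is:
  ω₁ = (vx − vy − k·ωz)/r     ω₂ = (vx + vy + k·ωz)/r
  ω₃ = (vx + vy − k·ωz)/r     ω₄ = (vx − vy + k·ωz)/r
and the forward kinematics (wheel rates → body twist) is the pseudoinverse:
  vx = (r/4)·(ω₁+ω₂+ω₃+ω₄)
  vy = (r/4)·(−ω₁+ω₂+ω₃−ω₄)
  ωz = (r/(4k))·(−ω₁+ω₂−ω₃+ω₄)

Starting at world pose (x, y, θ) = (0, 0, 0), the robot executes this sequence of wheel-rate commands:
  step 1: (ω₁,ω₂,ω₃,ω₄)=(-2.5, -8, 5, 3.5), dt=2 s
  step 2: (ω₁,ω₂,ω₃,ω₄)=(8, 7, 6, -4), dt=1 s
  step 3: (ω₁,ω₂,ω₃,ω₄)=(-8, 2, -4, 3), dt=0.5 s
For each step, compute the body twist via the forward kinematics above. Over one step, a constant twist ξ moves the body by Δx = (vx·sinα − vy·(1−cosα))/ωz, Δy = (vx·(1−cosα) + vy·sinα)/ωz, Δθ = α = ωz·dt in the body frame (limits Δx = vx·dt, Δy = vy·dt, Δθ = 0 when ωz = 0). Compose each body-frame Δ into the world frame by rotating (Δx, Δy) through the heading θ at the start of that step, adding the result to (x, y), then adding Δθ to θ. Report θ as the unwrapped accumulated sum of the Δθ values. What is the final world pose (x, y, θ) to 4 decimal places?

(0.1235, -0.2051, -0.9900)

step 1: ξ=(vx,vy,ωz)=(-0.0300, -0.0600, -0.4200), dt=2.0 → body Δ=(-0.1007, -0.0826, -0.8400) → world pose (-0.1007, -0.0826, -0.8400)
step 2: ξ=(vx,vy,ωz)=(0.2550, 0.1350, -0.6600), dt=1.0 → body Δ=(0.2798, 0.0443, -0.6600) → world pose (0.1191, -0.2615, -1.5000)
step 3: ξ=(vx,vy,ωz)=(-0.1050, 0.0450, 1.0200), dt=0.5 → body Δ=(-0.0559, 0.0084, 0.5100) → world pose (0.1235, -0.2051, -0.9900)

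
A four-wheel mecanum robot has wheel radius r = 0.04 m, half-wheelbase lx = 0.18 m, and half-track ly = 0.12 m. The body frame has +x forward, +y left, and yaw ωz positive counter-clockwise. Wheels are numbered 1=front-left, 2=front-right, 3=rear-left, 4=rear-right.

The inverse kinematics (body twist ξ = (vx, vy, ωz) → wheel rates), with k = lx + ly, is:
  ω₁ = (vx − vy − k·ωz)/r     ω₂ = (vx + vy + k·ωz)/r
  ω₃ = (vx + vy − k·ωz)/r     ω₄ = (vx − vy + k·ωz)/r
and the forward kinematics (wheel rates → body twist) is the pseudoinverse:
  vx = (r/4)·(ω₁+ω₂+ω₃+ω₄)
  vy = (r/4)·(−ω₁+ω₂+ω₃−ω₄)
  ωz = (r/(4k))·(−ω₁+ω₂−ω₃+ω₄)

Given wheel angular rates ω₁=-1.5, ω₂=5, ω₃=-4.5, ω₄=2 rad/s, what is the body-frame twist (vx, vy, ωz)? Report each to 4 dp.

k = lx + ly = 0.18 + 0.12 = 0.3000
ω₁+ω₂+ω₃+ω₄ = 1.0000  →  vx = (0.04/4)·1.0000 = 0.0100
−ω₁+ω₂+ω₃−ω₄ = 0.0000  →  vy = (0.04/4)·0.0000 = 0.0000
−ω₁+ω₂−ω₃+ω₄ = 13.0000  →  ωz = (0.04/1.2000)·13.0000 = 0.4333

(0.0100, 0.0000, 0.4333)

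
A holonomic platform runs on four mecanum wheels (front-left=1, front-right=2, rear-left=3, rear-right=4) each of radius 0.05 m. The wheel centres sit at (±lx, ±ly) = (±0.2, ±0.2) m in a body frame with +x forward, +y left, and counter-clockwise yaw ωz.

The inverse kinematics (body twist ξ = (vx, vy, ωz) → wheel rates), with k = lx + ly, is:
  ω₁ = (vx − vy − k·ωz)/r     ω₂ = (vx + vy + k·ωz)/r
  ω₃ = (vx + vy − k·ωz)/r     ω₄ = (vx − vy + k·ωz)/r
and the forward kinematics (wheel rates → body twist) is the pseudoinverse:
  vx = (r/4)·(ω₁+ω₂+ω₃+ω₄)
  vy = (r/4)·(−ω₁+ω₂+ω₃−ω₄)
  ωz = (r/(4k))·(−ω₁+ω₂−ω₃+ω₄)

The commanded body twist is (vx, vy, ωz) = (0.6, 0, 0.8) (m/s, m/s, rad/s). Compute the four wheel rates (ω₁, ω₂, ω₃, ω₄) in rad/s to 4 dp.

(5.6000, 18.4000, 5.6000, 18.4000)

k = lx + ly = 0.2 + 0.2 = 0.4000;  k·ωz = 0.4000·0.8 = 0.3200
ω₁ (FL) = (vx − vy − k·ωz)/r = 0.2800/0.05 = 5.6000
ω₂ (FR) = (vx + vy + k·ωz)/r = 0.9200/0.05 = 18.4000
ω₃ (RL) = (vx + vy − k·ωz)/r = 0.2800/0.05 = 5.6000
ω₄ (RR) = (vx − vy + k·ωz)/r = 0.9200/0.05 = 18.4000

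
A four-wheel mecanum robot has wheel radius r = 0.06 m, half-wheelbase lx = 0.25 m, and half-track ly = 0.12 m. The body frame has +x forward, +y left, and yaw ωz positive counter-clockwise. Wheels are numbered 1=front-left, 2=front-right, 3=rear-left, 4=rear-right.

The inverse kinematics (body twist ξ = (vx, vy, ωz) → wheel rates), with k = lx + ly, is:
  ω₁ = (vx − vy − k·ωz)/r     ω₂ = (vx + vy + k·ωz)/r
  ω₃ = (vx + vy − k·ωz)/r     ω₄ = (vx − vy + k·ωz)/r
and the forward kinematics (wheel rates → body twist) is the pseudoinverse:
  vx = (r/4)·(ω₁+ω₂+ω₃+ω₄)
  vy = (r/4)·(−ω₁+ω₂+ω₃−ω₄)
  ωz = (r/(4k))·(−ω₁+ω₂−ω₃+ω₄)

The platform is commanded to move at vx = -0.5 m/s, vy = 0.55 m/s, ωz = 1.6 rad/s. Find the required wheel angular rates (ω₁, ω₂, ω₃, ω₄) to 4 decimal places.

(-27.3667, 10.7000, -9.0333, -7.6333)

k = lx + ly = 0.25 + 0.12 = 0.3700;  k·ωz = 0.3700·1.6 = 0.5920
ω₁ (FL) = (vx − vy − k·ωz)/r = -1.6420/0.06 = -27.3667
ω₂ (FR) = (vx + vy + k·ωz)/r = 0.6420/0.06 = 10.7000
ω₃ (RL) = (vx + vy − k·ωz)/r = -0.5420/0.06 = -9.0333
ω₄ (RR) = (vx − vy + k·ωz)/r = -0.4580/0.06 = -7.6333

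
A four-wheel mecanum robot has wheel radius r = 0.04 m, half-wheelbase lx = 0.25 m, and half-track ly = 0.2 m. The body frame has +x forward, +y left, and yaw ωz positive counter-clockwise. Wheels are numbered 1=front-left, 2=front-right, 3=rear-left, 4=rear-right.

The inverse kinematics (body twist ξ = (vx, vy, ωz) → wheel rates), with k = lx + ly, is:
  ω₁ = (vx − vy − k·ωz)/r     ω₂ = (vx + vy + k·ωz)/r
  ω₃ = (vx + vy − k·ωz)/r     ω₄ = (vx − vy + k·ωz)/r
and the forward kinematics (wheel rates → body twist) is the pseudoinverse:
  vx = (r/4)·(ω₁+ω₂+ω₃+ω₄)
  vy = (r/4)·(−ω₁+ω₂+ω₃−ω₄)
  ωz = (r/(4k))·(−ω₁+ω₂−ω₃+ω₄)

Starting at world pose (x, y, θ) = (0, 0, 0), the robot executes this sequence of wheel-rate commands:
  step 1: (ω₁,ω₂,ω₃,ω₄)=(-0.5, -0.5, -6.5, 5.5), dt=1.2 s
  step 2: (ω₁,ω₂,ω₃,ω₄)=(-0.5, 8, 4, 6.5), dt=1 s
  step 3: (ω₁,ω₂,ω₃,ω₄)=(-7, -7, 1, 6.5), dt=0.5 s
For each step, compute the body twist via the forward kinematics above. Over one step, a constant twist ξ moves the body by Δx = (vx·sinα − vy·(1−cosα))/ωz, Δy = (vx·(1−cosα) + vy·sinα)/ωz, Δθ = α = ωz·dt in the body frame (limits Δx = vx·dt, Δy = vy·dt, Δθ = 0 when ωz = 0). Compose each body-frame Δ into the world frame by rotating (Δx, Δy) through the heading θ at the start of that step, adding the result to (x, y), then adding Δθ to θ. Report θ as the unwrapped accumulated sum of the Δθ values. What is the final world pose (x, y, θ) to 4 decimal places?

step 1: ξ=(vx,vy,ωz)=(-0.0200, -0.1200, 0.2667), dt=1.2 → body Δ=(-0.0007, -0.1454, 0.3200) → world pose (-0.0007, -0.1454, 0.3200)
step 2: ξ=(vx,vy,ωz)=(0.1800, 0.0600, 0.2444), dt=1.0 → body Δ=(0.1709, 0.0813, 0.2444) → world pose (0.1359, -0.0144, 0.5644)
step 3: ξ=(vx,vy,ωz)=(-0.0650, -0.0550, 0.1222), dt=0.5 → body Δ=(-0.0316, -0.0285, 0.0611) → world pose (0.1244, -0.0554, 0.6256)

(0.1244, -0.0554, 0.6256)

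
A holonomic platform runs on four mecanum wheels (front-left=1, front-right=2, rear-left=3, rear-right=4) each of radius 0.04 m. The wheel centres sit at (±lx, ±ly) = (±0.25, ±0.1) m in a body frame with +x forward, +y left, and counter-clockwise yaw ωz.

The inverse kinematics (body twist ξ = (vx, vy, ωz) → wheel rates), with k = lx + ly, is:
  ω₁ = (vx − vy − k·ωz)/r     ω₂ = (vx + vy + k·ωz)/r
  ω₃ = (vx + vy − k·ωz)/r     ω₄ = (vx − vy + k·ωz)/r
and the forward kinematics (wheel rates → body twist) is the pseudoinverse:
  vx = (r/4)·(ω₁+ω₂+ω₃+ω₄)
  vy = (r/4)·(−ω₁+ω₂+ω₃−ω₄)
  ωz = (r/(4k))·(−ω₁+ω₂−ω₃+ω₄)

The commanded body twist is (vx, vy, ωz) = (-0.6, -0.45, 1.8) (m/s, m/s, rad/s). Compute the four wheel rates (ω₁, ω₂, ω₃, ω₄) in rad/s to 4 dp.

k = lx + ly = 0.25 + 0.1 = 0.3500;  k·ωz = 0.3500·1.8 = 0.6300
ω₁ (FL) = (vx − vy − k·ωz)/r = -0.7800/0.04 = -19.5000
ω₂ (FR) = (vx + vy + k·ωz)/r = -0.4200/0.04 = -10.5000
ω₃ (RL) = (vx + vy − k·ωz)/r = -1.6800/0.04 = -42.0000
ω₄ (RR) = (vx − vy + k·ωz)/r = 0.4800/0.04 = 12.0000

(-19.5000, -10.5000, -42.0000, 12.0000)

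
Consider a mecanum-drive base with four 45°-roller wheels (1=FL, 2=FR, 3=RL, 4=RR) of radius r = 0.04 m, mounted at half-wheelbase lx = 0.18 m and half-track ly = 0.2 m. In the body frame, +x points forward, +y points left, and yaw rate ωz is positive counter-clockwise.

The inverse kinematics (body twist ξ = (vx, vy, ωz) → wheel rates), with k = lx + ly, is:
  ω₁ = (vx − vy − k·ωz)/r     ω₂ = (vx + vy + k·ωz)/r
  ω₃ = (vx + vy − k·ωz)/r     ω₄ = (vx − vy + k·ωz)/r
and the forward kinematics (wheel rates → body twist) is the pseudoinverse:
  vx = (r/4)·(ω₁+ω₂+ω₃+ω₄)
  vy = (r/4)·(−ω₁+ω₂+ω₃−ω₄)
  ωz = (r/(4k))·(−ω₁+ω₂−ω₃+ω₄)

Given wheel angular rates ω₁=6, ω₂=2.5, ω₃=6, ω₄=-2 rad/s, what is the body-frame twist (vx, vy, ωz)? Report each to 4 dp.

k = lx + ly = 0.18 + 0.2 = 0.3800
ω₁+ω₂+ω₃+ω₄ = 12.5000  →  vx = (0.04/4)·12.5000 = 0.1250
−ω₁+ω₂+ω₃−ω₄ = 4.5000  →  vy = (0.04/4)·4.5000 = 0.0450
−ω₁+ω₂−ω₃+ω₄ = -11.5000  →  ωz = (0.04/1.5200)·-11.5000 = -0.3026

(0.1250, 0.0450, -0.3026)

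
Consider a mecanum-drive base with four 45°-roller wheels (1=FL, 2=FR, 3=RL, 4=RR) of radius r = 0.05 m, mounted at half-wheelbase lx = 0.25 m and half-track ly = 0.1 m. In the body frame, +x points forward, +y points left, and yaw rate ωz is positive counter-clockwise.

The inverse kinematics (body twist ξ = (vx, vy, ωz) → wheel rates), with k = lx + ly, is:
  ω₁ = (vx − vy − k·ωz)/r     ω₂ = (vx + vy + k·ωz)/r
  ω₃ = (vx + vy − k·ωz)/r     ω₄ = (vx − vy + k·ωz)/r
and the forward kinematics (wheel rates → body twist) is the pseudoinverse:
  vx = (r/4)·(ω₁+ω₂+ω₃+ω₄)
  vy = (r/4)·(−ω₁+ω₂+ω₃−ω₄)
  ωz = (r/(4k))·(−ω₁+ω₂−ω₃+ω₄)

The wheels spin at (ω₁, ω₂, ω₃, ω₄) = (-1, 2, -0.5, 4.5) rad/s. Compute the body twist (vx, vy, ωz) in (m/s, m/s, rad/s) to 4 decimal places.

k = lx + ly = 0.25 + 0.1 = 0.3500
ω₁+ω₂+ω₃+ω₄ = 5.0000  →  vx = (0.05/4)·5.0000 = 0.0625
−ω₁+ω₂+ω₃−ω₄ = -2.0000  →  vy = (0.05/4)·-2.0000 = -0.0250
−ω₁+ω₂−ω₃+ω₄ = 8.0000  →  ωz = (0.05/1.4000)·8.0000 = 0.2857

(0.0625, -0.0250, 0.2857)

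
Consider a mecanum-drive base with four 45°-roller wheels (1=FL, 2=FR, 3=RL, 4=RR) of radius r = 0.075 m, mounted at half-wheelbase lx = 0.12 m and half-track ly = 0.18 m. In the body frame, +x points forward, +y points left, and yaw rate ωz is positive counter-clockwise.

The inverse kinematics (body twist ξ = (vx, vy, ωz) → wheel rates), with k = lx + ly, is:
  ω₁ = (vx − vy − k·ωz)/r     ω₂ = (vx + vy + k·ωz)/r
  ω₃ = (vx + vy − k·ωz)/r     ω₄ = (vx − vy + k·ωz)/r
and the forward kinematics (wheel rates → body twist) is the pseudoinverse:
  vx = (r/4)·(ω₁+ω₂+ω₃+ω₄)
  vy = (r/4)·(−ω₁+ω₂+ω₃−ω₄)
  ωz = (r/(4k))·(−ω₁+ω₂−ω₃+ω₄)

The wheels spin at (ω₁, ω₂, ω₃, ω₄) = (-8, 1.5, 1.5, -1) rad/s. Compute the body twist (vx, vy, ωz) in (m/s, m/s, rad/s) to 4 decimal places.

(-0.1125, 0.2250, 0.4375)

k = lx + ly = 0.12 + 0.18 = 0.3000
ω₁+ω₂+ω₃+ω₄ = -6.0000  →  vx = (0.075/4)·-6.0000 = -0.1125
−ω₁+ω₂+ω₃−ω₄ = 12.0000  →  vy = (0.075/4)·12.0000 = 0.2250
−ω₁+ω₂−ω₃+ω₄ = 7.0000  →  ωz = (0.075/1.2000)·7.0000 = 0.4375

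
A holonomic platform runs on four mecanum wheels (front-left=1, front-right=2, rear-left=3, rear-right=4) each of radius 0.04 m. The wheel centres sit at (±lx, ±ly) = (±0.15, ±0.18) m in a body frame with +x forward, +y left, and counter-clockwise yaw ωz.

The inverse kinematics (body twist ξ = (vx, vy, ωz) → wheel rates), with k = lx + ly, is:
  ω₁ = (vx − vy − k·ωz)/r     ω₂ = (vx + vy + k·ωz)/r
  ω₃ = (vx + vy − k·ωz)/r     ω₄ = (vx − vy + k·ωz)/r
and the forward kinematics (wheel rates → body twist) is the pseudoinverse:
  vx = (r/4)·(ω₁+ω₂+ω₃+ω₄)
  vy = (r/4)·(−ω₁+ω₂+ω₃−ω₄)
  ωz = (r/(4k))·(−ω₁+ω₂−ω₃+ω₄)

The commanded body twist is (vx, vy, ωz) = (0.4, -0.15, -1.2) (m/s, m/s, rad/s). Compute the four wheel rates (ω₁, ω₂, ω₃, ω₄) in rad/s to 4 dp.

(23.6500, -3.6500, 16.1500, 3.8500)

k = lx + ly = 0.15 + 0.18 = 0.3300;  k·ωz = 0.3300·-1.2 = -0.3960
ω₁ (FL) = (vx − vy − k·ωz)/r = 0.9460/0.04 = 23.6500
ω₂ (FR) = (vx + vy + k·ωz)/r = -0.1460/0.04 = -3.6500
ω₃ (RL) = (vx + vy − k·ωz)/r = 0.6460/0.04 = 16.1500
ω₄ (RR) = (vx − vy + k·ωz)/r = 0.1540/0.04 = 3.8500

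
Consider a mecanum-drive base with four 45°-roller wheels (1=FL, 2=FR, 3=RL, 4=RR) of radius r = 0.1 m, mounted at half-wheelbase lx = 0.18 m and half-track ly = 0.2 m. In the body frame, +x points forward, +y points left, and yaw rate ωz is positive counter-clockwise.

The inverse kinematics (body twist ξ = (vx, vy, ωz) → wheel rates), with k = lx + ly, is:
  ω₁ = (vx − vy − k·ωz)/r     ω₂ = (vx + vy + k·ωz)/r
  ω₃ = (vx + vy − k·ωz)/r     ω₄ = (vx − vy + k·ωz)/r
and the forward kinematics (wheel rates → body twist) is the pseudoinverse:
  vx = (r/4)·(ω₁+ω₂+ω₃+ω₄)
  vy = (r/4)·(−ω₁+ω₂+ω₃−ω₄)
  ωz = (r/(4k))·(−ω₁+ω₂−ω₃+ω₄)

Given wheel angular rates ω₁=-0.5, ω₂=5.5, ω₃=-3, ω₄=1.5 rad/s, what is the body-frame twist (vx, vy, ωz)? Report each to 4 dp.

k = lx + ly = 0.18 + 0.2 = 0.3800
ω₁+ω₂+ω₃+ω₄ = 3.5000  →  vx = (0.1/4)·3.5000 = 0.0875
−ω₁+ω₂+ω₃−ω₄ = 1.5000  →  vy = (0.1/4)·1.5000 = 0.0375
−ω₁+ω₂−ω₃+ω₄ = 10.5000  →  ωz = (0.1/1.5200)·10.5000 = 0.6908

(0.0875, 0.0375, 0.6908)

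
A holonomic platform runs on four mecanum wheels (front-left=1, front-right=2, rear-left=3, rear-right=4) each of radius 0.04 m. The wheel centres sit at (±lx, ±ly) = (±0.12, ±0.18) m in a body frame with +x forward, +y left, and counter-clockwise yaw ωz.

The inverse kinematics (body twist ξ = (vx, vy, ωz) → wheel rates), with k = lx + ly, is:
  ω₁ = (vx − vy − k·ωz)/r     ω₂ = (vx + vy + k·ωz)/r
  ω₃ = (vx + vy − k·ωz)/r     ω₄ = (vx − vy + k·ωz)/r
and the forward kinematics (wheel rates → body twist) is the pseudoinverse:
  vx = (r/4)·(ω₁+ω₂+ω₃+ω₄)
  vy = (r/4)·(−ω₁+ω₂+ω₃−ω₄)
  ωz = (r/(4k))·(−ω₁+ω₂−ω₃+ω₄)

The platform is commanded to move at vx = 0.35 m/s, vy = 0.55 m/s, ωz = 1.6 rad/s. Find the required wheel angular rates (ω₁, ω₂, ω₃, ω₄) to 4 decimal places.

k = lx + ly = 0.12 + 0.18 = 0.3000;  k·ωz = 0.3000·1.6 = 0.4800
ω₁ (FL) = (vx − vy − k·ωz)/r = -0.6800/0.04 = -17.0000
ω₂ (FR) = (vx + vy + k·ωz)/r = 1.3800/0.04 = 34.5000
ω₃ (RL) = (vx + vy − k·ωz)/r = 0.4200/0.04 = 10.5000
ω₄ (RR) = (vx − vy + k·ωz)/r = 0.2800/0.04 = 7.0000

(-17.0000, 34.5000, 10.5000, 7.0000)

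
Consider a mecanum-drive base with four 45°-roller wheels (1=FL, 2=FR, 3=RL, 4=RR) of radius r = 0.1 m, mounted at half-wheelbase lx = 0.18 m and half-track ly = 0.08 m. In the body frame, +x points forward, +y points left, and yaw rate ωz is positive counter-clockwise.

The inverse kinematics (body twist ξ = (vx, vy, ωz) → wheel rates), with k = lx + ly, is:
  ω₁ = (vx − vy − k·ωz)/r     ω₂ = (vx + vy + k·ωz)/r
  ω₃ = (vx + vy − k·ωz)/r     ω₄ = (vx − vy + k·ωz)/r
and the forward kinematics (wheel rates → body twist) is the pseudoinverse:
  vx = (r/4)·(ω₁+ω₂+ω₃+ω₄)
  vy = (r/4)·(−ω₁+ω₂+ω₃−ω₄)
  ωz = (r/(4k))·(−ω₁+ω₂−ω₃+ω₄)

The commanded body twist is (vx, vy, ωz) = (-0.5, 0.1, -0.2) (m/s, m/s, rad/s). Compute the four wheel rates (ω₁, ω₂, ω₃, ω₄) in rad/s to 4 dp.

k = lx + ly = 0.18 + 0.08 = 0.2600;  k·ωz = 0.2600·-0.2 = -0.0520
ω₁ (FL) = (vx − vy − k·ωz)/r = -0.5480/0.1 = -5.4800
ω₂ (FR) = (vx + vy + k·ωz)/r = -0.4520/0.1 = -4.5200
ω₃ (RL) = (vx + vy − k·ωz)/r = -0.3480/0.1 = -3.4800
ω₄ (RR) = (vx − vy + k·ωz)/r = -0.6520/0.1 = -6.5200

(-5.4800, -4.5200, -3.4800, -6.5200)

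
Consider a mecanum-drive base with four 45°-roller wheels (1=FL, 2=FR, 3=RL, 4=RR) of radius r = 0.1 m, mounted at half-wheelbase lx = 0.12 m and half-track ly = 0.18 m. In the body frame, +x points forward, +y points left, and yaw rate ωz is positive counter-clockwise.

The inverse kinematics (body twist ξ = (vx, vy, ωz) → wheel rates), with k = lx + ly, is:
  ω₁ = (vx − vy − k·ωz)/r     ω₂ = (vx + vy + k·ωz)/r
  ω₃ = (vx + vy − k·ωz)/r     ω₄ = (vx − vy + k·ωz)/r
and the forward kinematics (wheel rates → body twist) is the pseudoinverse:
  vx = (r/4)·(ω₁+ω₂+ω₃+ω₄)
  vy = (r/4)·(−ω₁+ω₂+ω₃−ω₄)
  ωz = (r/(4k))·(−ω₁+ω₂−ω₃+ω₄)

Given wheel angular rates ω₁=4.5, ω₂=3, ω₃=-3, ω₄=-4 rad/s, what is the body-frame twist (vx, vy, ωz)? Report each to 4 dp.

k = lx + ly = 0.12 + 0.18 = 0.3000
ω₁+ω₂+ω₃+ω₄ = 0.5000  →  vx = (0.1/4)·0.5000 = 0.0125
−ω₁+ω₂+ω₃−ω₄ = -0.5000  →  vy = (0.1/4)·-0.5000 = -0.0125
−ω₁+ω₂−ω₃+ω₄ = -2.5000  →  ωz = (0.1/1.2000)·-2.5000 = -0.2083

(0.0125, -0.0125, -0.2083)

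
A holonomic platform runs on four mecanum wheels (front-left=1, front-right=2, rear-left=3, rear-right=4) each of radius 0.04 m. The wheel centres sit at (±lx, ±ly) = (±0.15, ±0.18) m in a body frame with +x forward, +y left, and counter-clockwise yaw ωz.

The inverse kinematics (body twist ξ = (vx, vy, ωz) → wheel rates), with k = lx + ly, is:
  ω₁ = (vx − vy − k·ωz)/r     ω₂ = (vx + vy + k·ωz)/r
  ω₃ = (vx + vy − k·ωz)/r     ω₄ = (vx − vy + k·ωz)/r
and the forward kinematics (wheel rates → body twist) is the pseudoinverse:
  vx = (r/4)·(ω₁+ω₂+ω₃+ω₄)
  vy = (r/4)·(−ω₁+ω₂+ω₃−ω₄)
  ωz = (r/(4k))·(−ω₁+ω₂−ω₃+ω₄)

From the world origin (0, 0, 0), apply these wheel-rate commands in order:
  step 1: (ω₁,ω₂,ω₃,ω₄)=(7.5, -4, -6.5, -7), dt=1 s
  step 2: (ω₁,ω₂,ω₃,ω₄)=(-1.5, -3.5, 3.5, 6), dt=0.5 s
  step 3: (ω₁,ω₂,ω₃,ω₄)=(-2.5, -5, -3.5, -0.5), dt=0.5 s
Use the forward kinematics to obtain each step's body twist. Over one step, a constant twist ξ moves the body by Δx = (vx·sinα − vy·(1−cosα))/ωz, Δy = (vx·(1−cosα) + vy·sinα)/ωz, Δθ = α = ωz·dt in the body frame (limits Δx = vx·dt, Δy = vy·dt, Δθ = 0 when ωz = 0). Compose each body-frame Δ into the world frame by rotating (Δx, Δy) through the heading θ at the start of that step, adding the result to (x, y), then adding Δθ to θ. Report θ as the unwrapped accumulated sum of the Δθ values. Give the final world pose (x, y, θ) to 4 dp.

(-0.1679, -0.1246, -0.3485)

step 1: ξ=(vx,vy,ωz)=(-0.1000, -0.1100, -0.3636), dt=1.0 → body Δ=(-0.1176, -0.0896, -0.3636) → world pose (-0.1176, -0.0896, -0.3636)
step 2: ξ=(vx,vy,ωz)=(0.0450, -0.0450, 0.0152), dt=0.5 → body Δ=(0.0226, -0.0224, 0.0076) → world pose (-0.1045, -0.1186, -0.3561)
step 3: ξ=(vx,vy,ωz)=(-0.1150, -0.0550, 0.0152), dt=0.5 → body Δ=(-0.0574, -0.0277, 0.0076) → world pose (-0.1679, -0.1246, -0.3485)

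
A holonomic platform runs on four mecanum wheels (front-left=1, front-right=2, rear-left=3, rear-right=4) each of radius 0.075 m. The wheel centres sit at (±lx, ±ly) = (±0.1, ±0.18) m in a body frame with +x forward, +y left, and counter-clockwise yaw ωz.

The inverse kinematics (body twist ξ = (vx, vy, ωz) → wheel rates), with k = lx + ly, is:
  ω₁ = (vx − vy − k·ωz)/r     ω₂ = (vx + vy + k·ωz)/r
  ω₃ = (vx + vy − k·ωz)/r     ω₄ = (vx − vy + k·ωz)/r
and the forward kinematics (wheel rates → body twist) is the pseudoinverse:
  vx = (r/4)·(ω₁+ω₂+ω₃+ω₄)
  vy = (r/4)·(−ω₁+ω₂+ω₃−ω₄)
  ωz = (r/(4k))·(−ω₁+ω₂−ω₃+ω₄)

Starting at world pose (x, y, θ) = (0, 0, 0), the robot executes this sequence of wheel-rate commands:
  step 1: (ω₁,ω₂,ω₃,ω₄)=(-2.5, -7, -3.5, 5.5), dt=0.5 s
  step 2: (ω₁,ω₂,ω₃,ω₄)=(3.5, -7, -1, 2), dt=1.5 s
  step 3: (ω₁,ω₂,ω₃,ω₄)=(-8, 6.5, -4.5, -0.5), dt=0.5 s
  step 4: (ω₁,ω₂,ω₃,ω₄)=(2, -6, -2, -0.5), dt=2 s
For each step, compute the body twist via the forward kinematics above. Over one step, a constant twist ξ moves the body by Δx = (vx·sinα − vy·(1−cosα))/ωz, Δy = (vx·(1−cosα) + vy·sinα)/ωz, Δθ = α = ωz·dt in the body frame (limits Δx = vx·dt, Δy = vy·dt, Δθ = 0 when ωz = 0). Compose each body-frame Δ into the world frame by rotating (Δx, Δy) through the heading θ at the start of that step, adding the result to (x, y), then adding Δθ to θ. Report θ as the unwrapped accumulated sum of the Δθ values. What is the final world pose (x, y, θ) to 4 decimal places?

step 1: ξ=(vx,vy,ωz)=(-0.1406, -0.2531, 0.3013), dt=0.5 → body Δ=(-0.0605, -0.1314, 0.1507) → world pose (-0.0605, -0.1314, 0.1507)
step 2: ξ=(vx,vy,ωz)=(-0.0469, -0.2531, -0.5022), dt=1.5 → body Δ=(-0.2002, -0.3195, -0.7533) → world pose (-0.2105, -0.4773, -0.6027)
step 3: ξ=(vx,vy,ωz)=(-0.1219, 0.1969, 1.2388), dt=0.5 → body Δ=(-0.0866, 0.0740, 0.6194) → world pose (-0.2400, -0.3673, 0.0167)
step 4: ξ=(vx,vy,ωz)=(-0.1219, -0.1781, -0.4353), dt=2.0 → body Δ=(-0.3596, -0.2134, -0.8705) → world pose (-0.5960, -0.5866, -0.8538)

(-0.5960, -0.5866, -0.8538)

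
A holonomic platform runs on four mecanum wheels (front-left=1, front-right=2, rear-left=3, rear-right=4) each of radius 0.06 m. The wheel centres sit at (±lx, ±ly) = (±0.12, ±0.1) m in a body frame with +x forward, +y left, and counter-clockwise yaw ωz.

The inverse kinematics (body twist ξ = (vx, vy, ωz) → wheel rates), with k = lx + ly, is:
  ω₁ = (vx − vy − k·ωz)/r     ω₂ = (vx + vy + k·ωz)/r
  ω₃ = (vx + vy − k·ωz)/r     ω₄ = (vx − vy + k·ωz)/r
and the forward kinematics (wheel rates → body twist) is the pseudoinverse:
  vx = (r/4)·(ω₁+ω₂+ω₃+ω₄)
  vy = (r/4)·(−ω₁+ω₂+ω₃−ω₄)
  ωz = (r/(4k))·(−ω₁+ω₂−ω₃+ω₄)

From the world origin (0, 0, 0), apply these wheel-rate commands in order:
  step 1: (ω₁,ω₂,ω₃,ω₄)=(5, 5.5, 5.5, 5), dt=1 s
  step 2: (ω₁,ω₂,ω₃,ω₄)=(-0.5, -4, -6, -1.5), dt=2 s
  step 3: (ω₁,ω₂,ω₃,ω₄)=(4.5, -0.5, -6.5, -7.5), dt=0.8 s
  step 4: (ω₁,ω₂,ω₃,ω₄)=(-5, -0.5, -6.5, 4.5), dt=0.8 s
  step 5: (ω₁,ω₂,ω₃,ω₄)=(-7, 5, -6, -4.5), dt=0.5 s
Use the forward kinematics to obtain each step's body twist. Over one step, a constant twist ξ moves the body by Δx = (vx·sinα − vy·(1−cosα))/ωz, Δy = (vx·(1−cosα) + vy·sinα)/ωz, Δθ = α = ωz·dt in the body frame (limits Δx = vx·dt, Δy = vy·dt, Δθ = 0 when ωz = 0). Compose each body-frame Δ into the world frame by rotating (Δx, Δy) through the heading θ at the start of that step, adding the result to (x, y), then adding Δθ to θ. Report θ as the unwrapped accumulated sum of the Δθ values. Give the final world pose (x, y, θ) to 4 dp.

step 1: ξ=(vx,vy,ωz)=(0.3150, 0.0150, 0.0000), dt=1.0 → body Δ=(0.3150, 0.0150, 0.0000) → world pose (0.3150, 0.0150, 0.0000)
step 2: ξ=(vx,vy,ωz)=(-0.1800, -0.1200, 0.0682), dt=2.0 → body Δ=(-0.3425, -0.2638, 0.1364) → world pose (-0.0275, -0.2488, 0.1364)
step 3: ξ=(vx,vy,ωz)=(-0.1500, -0.0600, -0.4091), dt=0.8 → body Δ=(-0.1257, -0.0277, -0.3273) → world pose (-0.1483, -0.2933, -0.1909)
step 4: ξ=(vx,vy,ωz)=(-0.1125, -0.0975, 1.0568), dt=0.8 → body Δ=(-0.0486, -0.1049, 0.8455) → world pose (-0.2159, -0.3870, 0.6545)
step 5: ξ=(vx,vy,ωz)=(-0.1875, 0.1575, 0.9205), dt=0.5 → body Δ=(-0.1083, 0.0548, 0.4602) → world pose (-0.3352, -0.4095, 1.1148)

(-0.3352, -0.4095, 1.1148)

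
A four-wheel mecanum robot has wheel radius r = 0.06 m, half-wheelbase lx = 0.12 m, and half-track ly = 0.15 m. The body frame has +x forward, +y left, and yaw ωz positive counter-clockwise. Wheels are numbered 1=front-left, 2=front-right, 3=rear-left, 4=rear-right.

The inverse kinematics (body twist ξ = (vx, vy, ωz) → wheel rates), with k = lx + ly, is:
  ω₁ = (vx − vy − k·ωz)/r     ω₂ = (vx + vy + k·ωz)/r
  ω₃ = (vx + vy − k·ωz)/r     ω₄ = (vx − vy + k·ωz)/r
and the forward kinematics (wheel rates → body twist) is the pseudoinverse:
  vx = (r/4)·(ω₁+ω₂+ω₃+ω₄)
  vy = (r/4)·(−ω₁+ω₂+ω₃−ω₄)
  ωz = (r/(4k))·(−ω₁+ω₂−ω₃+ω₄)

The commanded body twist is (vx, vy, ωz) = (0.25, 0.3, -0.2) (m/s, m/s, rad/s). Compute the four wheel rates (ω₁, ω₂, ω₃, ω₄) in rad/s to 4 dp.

k = lx + ly = 0.12 + 0.15 = 0.2700;  k·ωz = 0.2700·-0.2 = -0.0540
ω₁ (FL) = (vx − vy − k·ωz)/r = 0.0040/0.06 = 0.0667
ω₂ (FR) = (vx + vy + k·ωz)/r = 0.4960/0.06 = 8.2667
ω₃ (RL) = (vx + vy − k·ωz)/r = 0.6040/0.06 = 10.0667
ω₄ (RR) = (vx − vy + k·ωz)/r = -0.1040/0.06 = -1.7333

(0.0667, 8.2667, 10.0667, -1.7333)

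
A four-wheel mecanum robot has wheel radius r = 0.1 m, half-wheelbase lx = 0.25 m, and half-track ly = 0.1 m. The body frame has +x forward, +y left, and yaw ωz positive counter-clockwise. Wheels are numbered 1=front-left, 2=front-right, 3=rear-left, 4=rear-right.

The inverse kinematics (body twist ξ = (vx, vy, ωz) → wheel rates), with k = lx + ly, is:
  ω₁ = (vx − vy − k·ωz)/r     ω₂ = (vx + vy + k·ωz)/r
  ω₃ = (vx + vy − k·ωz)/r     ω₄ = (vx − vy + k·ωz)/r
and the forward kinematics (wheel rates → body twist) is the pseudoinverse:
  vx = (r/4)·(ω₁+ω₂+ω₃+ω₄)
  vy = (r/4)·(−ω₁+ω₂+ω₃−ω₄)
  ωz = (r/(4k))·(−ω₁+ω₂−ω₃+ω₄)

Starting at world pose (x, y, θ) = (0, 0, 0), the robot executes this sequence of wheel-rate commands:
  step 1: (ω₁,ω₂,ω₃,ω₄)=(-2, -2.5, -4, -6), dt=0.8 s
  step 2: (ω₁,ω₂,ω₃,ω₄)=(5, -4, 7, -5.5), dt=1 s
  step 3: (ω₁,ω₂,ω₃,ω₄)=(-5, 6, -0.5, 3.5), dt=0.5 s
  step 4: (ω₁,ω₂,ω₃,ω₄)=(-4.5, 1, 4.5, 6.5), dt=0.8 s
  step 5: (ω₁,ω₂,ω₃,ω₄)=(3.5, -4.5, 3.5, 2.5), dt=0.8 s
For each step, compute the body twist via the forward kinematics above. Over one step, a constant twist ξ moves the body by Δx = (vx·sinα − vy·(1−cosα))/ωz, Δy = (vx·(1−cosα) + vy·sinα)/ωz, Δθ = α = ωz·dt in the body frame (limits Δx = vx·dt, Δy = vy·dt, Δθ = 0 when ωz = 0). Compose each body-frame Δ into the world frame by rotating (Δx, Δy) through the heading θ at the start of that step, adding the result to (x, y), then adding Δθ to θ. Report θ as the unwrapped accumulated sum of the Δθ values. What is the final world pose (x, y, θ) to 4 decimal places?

(-0.0102, -0.2179, -1.2286)

step 1: ξ=(vx,vy,ωz)=(-0.3625, 0.0375, -0.1786), dt=0.8 → body Δ=(-0.2869, 0.0506, -0.1429) → world pose (-0.2869, 0.0506, -0.1429)
step 2: ξ=(vx,vy,ωz)=(0.0625, 0.0875, -1.5357), dt=1.0 → body Δ=(0.0957, 0.0177, -1.5357) → world pose (-0.1897, 0.0545, -1.6786)
step 3: ξ=(vx,vy,ωz)=(0.1000, 0.1750, 1.0714), dt=0.5 → body Δ=(0.0248, 0.0964, 0.5357) → world pose (-0.0965, 0.0195, -1.1429)
step 4: ξ=(vx,vy,ωz)=(0.1875, 0.0875, 0.5357), dt=0.8 → body Δ=(0.1307, 0.0995, 0.4286) → world pose (0.0483, -0.0581, -0.7143)
step 5: ξ=(vx,vy,ωz)=(0.1250, -0.1750, -0.6429), dt=0.8 → body Δ=(0.0604, -0.1591, -0.5143) → world pose (-0.0102, -0.2179, -1.2286)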